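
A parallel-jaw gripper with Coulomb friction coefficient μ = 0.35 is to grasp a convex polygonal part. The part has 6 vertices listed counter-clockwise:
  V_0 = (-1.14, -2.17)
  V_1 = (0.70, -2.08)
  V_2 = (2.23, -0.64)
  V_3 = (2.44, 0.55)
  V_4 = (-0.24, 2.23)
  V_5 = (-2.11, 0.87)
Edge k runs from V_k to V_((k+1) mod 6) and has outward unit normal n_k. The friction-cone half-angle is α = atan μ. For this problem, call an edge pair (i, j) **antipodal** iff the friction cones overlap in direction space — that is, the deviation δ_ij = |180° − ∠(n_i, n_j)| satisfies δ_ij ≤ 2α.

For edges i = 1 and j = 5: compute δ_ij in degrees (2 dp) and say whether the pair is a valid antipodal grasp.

α = atan 0.35 = 19.29°;  2α = 38.58°
edge 1: e_1 = (+1.53, +1.44);  n_1 = (+0.6854, -0.7282)
edge 5: e_5 = (+0.97, -3.04);  n_5 = (-0.9527, -0.3040)
∠(n_1, n_5) = 115.57°
δ = |180° − 115.57°| = 64.43°
64.43° > 2α = 38.58°  →  invalid

δ = 64.43°, invalid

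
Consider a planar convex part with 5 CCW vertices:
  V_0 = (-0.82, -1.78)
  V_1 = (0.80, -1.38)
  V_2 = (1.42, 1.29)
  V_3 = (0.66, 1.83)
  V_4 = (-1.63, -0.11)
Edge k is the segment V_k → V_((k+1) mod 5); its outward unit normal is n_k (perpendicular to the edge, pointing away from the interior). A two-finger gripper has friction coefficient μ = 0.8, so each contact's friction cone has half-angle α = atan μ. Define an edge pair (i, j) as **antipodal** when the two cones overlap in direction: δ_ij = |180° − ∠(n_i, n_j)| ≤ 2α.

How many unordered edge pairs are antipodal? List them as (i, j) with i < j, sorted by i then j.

α = atan 0.8 = 38.66°;  2α = 77.32°
n_0 = (+0.2397, -0.9708)
n_1 = (+0.9741, -0.2262)
n_2 = (+0.5792, +0.8152)
n_3 = (-0.6464, +0.7630)
n_4 = (-0.8998, -0.4364)
  (0,1): δ = 116.94°  ·
  (0,2): δ = 49.26°  ✓
  (0,3): δ = 26.40°  ✓
  (0,4): δ = 102.01°  ·
  (1,2): δ = 112.32°  ·
  (1,3): δ = 36.66°  ✓
  (1,4): δ = 38.95°  ✓
  (2,3): δ = 104.34°  ·
  (2,4): δ = 28.73°  ✓
  (3,4): δ = 104.40°  ·
antipodal pairs: 5

count = 5; pairs: (0,2), (0,3), (1,3), (1,4), (2,4)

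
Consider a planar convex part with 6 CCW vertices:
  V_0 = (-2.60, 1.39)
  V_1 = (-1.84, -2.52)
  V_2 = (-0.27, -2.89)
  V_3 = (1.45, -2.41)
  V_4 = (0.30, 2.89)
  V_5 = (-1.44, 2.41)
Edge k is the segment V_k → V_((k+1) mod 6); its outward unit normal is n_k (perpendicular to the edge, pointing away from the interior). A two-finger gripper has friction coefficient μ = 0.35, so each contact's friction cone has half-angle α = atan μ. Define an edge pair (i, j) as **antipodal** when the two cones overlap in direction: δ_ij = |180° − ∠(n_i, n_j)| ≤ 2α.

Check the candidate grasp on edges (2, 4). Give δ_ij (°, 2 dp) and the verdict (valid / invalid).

δ = 0.17°, valid

α = atan 0.35 = 19.29°;  2α = 38.58°
edge 2: e_2 = (+1.72, +0.48);  n_2 = (+0.2688, -0.9632)
edge 4: e_4 = (-1.74, -0.48);  n_4 = (-0.2659, +0.9640)
∠(n_2, n_4) = 179.83°
δ = |180° − 179.83°| = 0.17°
0.17° ≤ 2α = 38.58°  →  valid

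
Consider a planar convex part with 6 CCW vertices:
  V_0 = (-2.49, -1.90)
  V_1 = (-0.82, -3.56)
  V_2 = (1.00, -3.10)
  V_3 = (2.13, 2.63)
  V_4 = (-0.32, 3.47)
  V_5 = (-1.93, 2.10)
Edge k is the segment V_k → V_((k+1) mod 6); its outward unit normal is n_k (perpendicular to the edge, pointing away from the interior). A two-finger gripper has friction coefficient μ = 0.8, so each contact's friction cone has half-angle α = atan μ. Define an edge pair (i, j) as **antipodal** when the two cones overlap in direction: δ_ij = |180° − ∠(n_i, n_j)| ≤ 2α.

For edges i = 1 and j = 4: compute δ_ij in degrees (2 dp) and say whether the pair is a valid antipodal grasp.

δ = 26.21°, valid

α = atan 0.8 = 38.66°;  2α = 77.32°
edge 1: e_1 = (+1.82, +0.46);  n_1 = (+0.2450, -0.9695)
edge 4: e_4 = (-1.61, -1.37);  n_4 = (-0.6481, +0.7616)
∠(n_1, n_4) = 153.79°
δ = |180° − 153.79°| = 26.21°
26.21° ≤ 2α = 77.32°  →  valid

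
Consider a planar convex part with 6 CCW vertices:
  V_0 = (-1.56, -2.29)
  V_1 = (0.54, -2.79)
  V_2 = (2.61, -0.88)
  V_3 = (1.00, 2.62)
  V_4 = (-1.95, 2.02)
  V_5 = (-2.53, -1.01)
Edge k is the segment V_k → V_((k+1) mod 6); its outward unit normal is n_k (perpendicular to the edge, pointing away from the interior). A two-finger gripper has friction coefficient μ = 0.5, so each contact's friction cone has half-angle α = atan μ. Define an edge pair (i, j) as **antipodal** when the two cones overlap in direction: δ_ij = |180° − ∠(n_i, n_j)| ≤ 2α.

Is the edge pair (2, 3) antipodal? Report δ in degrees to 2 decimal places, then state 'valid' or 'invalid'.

α = atan 0.5 = 26.57°;  2α = 53.13°
edge 2: e_2 = (-1.61, +3.50);  n_2 = (+0.9085, +0.4179)
edge 3: e_3 = (-2.95, -0.60);  n_3 = (-0.1993, +0.9799)
∠(n_2, n_3) = 76.79°
δ = |180° − 76.79°| = 103.21°
103.21° > 2α = 53.13°  →  invalid

δ = 103.21°, invalid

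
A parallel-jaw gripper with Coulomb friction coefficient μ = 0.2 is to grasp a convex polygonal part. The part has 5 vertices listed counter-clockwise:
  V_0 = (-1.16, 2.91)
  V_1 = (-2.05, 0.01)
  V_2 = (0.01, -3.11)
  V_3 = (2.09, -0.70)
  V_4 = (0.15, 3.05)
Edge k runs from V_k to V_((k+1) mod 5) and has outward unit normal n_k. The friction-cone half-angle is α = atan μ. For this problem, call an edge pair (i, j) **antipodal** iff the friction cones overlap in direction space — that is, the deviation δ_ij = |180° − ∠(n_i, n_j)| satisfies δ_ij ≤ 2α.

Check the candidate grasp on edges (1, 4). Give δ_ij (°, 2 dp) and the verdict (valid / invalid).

α = atan 0.2 = 11.31°;  2α = 22.62°
edge 1: e_1 = (+2.06, -3.12);  n_1 = (-0.8345, -0.5510)
edge 4: e_4 = (-1.31, -0.14);  n_4 = (-0.1063, +0.9943)
∠(n_1, n_4) = 117.33°
δ = |180° − 117.33°| = 62.67°
62.67° > 2α = 22.62°  →  invalid

δ = 62.67°, invalid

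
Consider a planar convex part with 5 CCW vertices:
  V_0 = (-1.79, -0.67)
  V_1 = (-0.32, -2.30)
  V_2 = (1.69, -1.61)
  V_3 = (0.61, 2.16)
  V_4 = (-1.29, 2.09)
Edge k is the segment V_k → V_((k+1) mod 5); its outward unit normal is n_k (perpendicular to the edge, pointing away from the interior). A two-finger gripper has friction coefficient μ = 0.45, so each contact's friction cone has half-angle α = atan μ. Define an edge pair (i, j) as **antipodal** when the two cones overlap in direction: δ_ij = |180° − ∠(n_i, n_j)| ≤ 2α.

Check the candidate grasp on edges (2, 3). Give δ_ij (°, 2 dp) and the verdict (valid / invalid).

δ = 103.88°, invalid

α = atan 0.45 = 24.23°;  2α = 48.46°
edge 2: e_2 = (-1.08, +3.77);  n_2 = (+0.9613, +0.2754)
edge 3: e_3 = (-1.90, -0.07);  n_3 = (-0.0368, +0.9993)
∠(n_2, n_3) = 76.12°
δ = |180° − 76.12°| = 103.88°
103.88° > 2α = 48.46°  →  invalid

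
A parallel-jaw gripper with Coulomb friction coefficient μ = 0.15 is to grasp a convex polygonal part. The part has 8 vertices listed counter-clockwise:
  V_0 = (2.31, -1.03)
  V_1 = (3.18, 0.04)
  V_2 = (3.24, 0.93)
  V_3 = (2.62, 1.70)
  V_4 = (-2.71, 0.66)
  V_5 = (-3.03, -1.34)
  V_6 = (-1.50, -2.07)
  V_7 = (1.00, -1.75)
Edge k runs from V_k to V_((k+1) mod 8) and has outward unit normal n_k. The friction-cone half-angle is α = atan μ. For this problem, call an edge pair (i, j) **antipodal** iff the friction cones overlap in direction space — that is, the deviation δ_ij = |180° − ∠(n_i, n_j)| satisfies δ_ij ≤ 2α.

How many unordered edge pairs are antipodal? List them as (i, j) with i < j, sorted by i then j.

count = 2; pairs: (1,4), (3,6)

α = atan 0.15 = 8.53°;  2α = 17.06°
n_0 = (+0.7759, -0.6309)
n_1 = (+0.9977, -0.0673)
n_2 = (+0.7789, +0.6272)
n_3 = (-0.1915, +0.9815)
n_4 = (-0.9874, +0.1580)
n_5 = (-0.4306, -0.9025)
n_6 = (+0.1270, -0.9919)
n_7 = (+0.4817, -0.8764)
  (0,1): δ = 144.74°  ·
  (0,2): δ = 102.05°  ·
  (0,3): δ = 39.85°  ·
  (0,4): δ = 30.02°  ·
  (0,5): δ = 103.61°  ·
  (0,6): δ = 136.41°  ·
  (0,7): δ = 157.91°  ·
  (1,2): δ = 137.30°  ·
  (1,3): δ = 75.10°  ·
  (1,4): δ = 5.23°  ✓
  (1,5): δ = 68.35°  ·
  (1,6): δ = 101.15°  ·
  (1,7): δ = 122.65°  ·
  (2,3): δ = 117.80°  ·
  (2,4): δ = 47.93°  ·
  (2,5): δ = 25.65°  ·
  (2,6): δ = 58.45°  ·
  (2,7): δ = 79.95°  ·
  (3,4): δ = 110.13°  ·
  (3,5): δ = 36.55°  ·
  (3,6): δ = 3.75°  ✓
  (3,7): δ = 17.75°  ·
  (4,5): δ = 106.42°  ·
  (4,6): δ = 73.62°  ·
  (4,7): δ = 52.12°  ·
  (5,6): δ = 147.20°  ·
  (5,7): δ = 125.70°  ·
  (6,7): δ = 158.50°  ·
antipodal pairs: 2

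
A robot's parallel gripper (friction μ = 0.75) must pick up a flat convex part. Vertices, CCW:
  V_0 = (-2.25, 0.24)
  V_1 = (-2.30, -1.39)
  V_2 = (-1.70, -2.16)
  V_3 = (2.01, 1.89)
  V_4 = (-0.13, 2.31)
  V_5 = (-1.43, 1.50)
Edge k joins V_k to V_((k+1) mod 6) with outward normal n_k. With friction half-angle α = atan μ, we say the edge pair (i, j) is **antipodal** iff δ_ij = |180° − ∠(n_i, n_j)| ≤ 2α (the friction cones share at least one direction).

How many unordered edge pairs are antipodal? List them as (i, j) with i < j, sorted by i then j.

count = 5; pairs: (0,2), (1,3), (2,3), (2,4), (2,5)

α = atan 0.75 = 36.87°;  2α = 73.74°
n_0 = (-0.9995, +0.0307)
n_1 = (-0.7888, -0.6146)
n_2 = (+0.7374, -0.6755)
n_3 = (+0.1926, +0.9813)
n_4 = (-0.5288, +0.8487)
n_5 = (-0.8381, +0.5455)
  (0,1): δ = 140.32°  ·
  (0,2): δ = 40.73°  ✓
  (0,3): δ = 80.65°  ·
  (0,4): δ = 123.68°  ·
  (0,5): δ = 148.70°  ·
  (1,2): δ = 80.42°  ·
  (1,3): δ = 40.97°  ✓
  (1,4): δ = 84.00°  ·
  (1,5): δ = 109.02°  ·
  (2,3): δ = 58.61°  ✓
  (2,4): δ = 15.58°  ✓
  (2,5): δ = 9.44°  ✓
  (3,4): δ = 136.97°  ·
  (3,5): δ = 111.95°  ·
  (4,5): δ = 154.98°  ·
antipodal pairs: 5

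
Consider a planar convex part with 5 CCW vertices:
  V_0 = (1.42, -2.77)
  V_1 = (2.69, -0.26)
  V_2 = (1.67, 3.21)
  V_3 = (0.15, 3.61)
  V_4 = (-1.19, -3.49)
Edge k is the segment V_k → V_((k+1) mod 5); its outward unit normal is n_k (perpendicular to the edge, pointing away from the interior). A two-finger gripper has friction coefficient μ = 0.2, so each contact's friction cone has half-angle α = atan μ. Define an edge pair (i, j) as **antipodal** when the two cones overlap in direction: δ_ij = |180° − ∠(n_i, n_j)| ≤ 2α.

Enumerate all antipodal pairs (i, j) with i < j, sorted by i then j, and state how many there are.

α = atan 0.2 = 11.31°;  2α = 22.62°
n_0 = (+0.8923, -0.4515)
n_1 = (+0.9594, +0.2820)
n_2 = (+0.2545, +0.9671)
n_3 = (-0.9827, +0.1855)
n_4 = (+0.2659, -0.9640)
  (0,1): δ = 136.78°  ·
  (0,2): δ = 77.91°  ·
  (0,3): δ = 16.15°  ✓
  (0,4): δ = 132.26°  ·
  (1,2): δ = 121.12°  ·
  (1,3): δ = 27.07°  ·
  (1,4): δ = 89.04°  ·
  (2,3): δ = 85.94°  ·
  (2,4): δ = 30.17°  ·
  (3,4): δ = 63.89°  ·
antipodal pairs: 1

count = 1; pairs: (0,3)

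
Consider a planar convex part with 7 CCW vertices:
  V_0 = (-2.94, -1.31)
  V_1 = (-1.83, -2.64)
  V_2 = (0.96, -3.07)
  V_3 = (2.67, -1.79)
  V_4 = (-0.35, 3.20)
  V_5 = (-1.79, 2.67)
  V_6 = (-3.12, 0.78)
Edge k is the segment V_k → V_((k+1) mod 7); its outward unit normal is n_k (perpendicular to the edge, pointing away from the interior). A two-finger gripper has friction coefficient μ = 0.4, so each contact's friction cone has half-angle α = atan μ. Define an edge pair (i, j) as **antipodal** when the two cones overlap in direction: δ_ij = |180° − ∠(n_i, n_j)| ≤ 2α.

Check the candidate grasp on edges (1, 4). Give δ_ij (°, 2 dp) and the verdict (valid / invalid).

δ = 28.97°, valid

α = atan 0.4 = 21.80°;  2α = 43.60°
edge 1: e_1 = (+2.79, -0.43);  n_1 = (-0.1523, -0.9883)
edge 4: e_4 = (-1.44, -0.53);  n_4 = (-0.3454, +0.9385)
∠(n_1, n_4) = 151.03°
δ = |180° − 151.03°| = 28.97°
28.97° ≤ 2α = 43.60°  →  valid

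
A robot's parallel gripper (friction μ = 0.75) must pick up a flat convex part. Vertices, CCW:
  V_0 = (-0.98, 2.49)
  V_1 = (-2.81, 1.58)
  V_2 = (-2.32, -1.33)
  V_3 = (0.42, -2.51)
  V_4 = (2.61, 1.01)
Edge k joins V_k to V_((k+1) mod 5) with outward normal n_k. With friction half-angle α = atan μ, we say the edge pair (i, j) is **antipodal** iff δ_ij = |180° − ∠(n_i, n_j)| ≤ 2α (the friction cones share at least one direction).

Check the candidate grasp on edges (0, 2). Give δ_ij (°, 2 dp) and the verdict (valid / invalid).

α = atan 0.75 = 36.87°;  2α = 73.74°
edge 0: e_0 = (-1.83, -0.91);  n_0 = (-0.4453, +0.8954)
edge 2: e_2 = (+2.74, -1.18);  n_2 = (-0.3955, -0.9185)
∠(n_0, n_2) = 130.26°
δ = |180° − 130.26°| = 49.74°
49.74° ≤ 2α = 73.74°  →  valid

δ = 49.74°, valid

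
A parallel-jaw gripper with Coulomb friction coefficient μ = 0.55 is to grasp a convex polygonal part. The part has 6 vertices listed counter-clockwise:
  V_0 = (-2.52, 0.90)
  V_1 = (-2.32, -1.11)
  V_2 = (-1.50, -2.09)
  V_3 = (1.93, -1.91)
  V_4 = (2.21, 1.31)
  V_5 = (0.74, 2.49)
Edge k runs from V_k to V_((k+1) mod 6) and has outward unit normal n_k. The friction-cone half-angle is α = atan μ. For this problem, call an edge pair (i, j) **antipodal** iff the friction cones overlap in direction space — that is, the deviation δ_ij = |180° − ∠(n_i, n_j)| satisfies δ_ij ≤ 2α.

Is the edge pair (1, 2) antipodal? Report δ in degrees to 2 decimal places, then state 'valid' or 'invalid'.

δ = 126.92°, invalid

α = atan 0.55 = 28.81°;  2α = 57.62°
edge 1: e_1 = (+0.82, -0.98);  n_1 = (-0.7669, -0.6417)
edge 2: e_2 = (+3.43, +0.18);  n_2 = (+0.0524, -0.9986)
∠(n_1, n_2) = 53.08°
δ = |180° − 53.08°| = 126.92°
126.92° > 2α = 57.62°  →  invalid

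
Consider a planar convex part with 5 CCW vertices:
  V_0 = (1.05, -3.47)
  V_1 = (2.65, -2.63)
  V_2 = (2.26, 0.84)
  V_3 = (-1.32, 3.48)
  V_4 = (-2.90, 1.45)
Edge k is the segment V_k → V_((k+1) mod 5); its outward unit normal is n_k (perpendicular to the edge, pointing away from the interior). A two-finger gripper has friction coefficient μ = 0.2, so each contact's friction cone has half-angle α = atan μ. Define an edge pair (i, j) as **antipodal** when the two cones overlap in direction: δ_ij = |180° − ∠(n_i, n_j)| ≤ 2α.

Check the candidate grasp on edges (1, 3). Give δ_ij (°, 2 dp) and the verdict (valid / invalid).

δ = 44.31°, invalid

α = atan 0.2 = 11.31°;  2α = 22.62°
edge 1: e_1 = (-0.39, +3.47);  n_1 = (+0.9937, +0.1117)
edge 3: e_3 = (-1.58, -2.03);  n_3 = (-0.7891, +0.6142)
∠(n_1, n_3) = 135.69°
δ = |180° − 135.69°| = 44.31°
44.31° > 2α = 22.62°  →  invalid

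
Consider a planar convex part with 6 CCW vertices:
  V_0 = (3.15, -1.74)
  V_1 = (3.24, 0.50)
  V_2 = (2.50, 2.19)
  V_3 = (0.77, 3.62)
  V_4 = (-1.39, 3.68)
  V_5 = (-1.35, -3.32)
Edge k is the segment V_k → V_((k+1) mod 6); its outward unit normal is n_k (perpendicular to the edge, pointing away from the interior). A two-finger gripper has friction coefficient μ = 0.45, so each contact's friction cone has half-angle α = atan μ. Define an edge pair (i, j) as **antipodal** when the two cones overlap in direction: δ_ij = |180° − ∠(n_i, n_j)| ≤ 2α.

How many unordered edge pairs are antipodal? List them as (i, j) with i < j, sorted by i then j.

count = 3; pairs: (0,4), (1,4), (3,5)

α = atan 0.45 = 24.23°;  2α = 48.46°
n_0 = (+0.9992, -0.0401)
n_1 = (+0.9160, +0.4011)
n_2 = (+0.6371, +0.7708)
n_3 = (+0.0278, +0.9996)
n_4 = (-1.0000, -0.0057)
n_5 = (+0.3313, -0.9435)
  (0,1): δ = 154.05°  ·
  (0,2): δ = 127.28°  ·
  (0,3): δ = 89.29°  ·
  (0,4): δ = 2.63°  ✓
  (0,5): δ = 111.65°  ·
  (1,2): δ = 153.22°  ·
  (1,3): δ = 115.24°  ·
  (1,4): δ = 23.32°  ✓
  (1,5): δ = 85.70°  ·
  (2,3): δ = 142.01°  ·
  (2,4): δ = 50.10°  ·
  (2,5): δ = 58.92°  ·
  (3,4): δ = 88.08°  ·
  (3,5): δ = 20.94°  ✓
  (4,5): δ = 70.98°  ·
antipodal pairs: 3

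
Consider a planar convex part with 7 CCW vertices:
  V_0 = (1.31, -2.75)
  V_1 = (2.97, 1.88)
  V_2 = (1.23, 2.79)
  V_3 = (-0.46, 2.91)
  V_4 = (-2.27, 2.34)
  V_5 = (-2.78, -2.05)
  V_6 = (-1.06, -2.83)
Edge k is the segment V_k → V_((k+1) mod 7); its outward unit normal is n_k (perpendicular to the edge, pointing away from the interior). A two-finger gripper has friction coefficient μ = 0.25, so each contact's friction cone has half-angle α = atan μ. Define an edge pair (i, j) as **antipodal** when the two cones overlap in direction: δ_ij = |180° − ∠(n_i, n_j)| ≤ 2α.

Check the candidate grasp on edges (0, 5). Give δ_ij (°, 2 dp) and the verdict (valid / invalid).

α = atan 0.25 = 14.04°;  2α = 28.07°
edge 0: e_0 = (+1.66, +4.63);  n_0 = (+0.9413, -0.3375)
edge 5: e_5 = (+1.72, -0.78);  n_5 = (-0.4130, -0.9107)
∠(n_0, n_5) = 94.67°
δ = |180° − 94.67°| = 85.33°
85.33° > 2α = 28.07°  →  invalid

δ = 85.33°, invalid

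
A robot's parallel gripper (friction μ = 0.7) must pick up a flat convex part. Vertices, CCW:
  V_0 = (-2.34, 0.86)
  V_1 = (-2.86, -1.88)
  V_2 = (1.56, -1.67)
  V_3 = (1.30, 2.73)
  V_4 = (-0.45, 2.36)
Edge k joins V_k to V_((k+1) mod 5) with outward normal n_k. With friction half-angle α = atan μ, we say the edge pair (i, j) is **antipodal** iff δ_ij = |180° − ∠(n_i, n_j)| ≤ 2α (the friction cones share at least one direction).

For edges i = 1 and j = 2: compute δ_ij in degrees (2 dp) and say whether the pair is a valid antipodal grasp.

α = atan 0.7 = 34.99°;  2α = 69.98°
edge 1: e_1 = (+4.42, +0.21);  n_1 = (+0.0475, -0.9989)
edge 2: e_2 = (-0.26, +4.40);  n_2 = (+0.9983, +0.0590)
∠(n_1, n_2) = 90.66°
δ = |180° − 90.66°| = 89.34°
89.34° > 2α = 69.98°  →  invalid

δ = 89.34°, invalid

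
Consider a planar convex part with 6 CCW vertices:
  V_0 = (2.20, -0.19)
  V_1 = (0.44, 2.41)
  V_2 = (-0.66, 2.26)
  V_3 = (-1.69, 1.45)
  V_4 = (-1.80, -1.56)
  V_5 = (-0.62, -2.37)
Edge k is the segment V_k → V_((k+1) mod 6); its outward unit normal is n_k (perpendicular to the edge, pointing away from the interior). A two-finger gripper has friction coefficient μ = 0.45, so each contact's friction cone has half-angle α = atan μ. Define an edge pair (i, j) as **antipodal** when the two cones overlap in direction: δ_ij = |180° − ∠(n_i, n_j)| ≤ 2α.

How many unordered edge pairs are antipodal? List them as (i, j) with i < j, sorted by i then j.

count = 5; pairs: (0,3), (0,4), (1,4), (1,5), (2,5)

α = atan 0.45 = 24.23°;  2α = 48.46°
n_0 = (+0.8281, +0.5606)
n_1 = (-0.1351, +0.9908)
n_2 = (-0.6182, +0.7861)
n_3 = (-0.9993, +0.0365)
n_4 = (-0.5659, -0.8244)
n_5 = (+0.6116, -0.7912)
  (0,1): δ = 116.33°  ·
  (0,2): δ = 85.91°  ·
  (0,3): δ = 36.19°  ✓
  (0,4): δ = 21.44°  ✓
  (0,5): δ = 93.61°  ·
  (1,2): δ = 149.58°  ·
  (1,3): δ = 99.86°  ·
  (1,4): δ = 42.23°  ✓
  (1,5): δ = 29.94°  ✓
  (2,3): δ = 130.27°  ·
  (2,4): δ = 72.65°  ·
  (2,5): δ = 0.48°  ✓
  (3,4): δ = 122.37°  ·
  (3,5): δ = 50.20°  ·
  (4,5): δ = 107.83°  ·
antipodal pairs: 5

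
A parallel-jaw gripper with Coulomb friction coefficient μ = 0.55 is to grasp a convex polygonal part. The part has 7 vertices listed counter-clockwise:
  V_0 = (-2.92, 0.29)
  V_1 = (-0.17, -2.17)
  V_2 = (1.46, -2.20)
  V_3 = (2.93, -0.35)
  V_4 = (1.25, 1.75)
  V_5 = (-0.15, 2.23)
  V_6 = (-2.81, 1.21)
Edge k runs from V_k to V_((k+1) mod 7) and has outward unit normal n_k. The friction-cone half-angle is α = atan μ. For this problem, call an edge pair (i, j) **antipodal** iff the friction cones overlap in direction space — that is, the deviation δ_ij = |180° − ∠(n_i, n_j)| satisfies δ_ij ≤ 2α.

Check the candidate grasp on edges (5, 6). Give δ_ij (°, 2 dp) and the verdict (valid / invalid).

δ = 117.80°, invalid

α = atan 0.55 = 28.81°;  2α = 57.62°
edge 5: e_5 = (-2.66, -1.02);  n_5 = (-0.3580, +0.9337)
edge 6: e_6 = (-0.11, -0.92);  n_6 = (-0.9929, +0.1187)
∠(n_5, n_6) = 62.20°
δ = |180° − 62.20°| = 117.80°
117.80° > 2α = 57.62°  →  invalid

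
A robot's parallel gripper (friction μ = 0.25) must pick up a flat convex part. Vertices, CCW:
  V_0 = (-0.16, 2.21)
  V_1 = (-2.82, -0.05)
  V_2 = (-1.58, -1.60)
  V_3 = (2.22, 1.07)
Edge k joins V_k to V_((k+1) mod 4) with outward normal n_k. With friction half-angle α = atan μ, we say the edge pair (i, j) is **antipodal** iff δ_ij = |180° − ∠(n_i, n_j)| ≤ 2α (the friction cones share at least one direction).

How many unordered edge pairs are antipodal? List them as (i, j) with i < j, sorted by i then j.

count = 2; pairs: (0,2), (1,3)

α = atan 0.25 = 14.04°;  2α = 28.07°
n_0 = (-0.6475, +0.7621)
n_1 = (-0.7809, -0.6247)
n_2 = (+0.5749, -0.8182)
n_3 = (+0.4320, +0.9019)
  (0,1): δ = 91.69°  ·
  (0,2): δ = 5.26°  ✓
  (0,3): δ = 114.05°  ·
  (1,2): δ = 93.57°  ·
  (1,3): δ = 25.75°  ✓
  (2,3): δ = 60.69°  ·
antipodal pairs: 2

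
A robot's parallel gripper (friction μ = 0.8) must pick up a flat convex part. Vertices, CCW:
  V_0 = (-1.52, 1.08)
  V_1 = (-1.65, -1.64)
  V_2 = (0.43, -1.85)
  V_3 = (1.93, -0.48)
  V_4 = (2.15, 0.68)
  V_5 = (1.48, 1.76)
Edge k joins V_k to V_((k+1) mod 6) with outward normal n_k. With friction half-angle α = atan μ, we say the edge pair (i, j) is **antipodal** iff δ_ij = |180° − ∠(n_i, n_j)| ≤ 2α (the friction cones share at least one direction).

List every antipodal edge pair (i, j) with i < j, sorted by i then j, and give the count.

count = 7; pairs: (0,2), (0,3), (0,4), (1,4), (1,5), (2,5), (3,5)

α = atan 0.8 = 38.66°;  2α = 77.32°
n_0 = (-0.9989, +0.0477)
n_1 = (-0.1005, -0.9949)
n_2 = (+0.6744, -0.7384)
n_3 = (+0.9825, -0.1863)
n_4 = (+0.8498, +0.5272)
n_5 = (-0.2211, +0.9753)
  (0,1): δ = 93.03°  ·
  (0,2): δ = 44.86°  ✓
  (0,3): δ = 8.00°  ✓
  (0,4): δ = 34.55°  ✓
  (0,5): δ = 105.51°  ·
  (1,2): δ = 131.83°  ·
  (1,3): δ = 94.97°  ·
  (1,4): δ = 52.42°  ✓
  (1,5): δ = 18.54°  ✓
  (2,3): δ = 143.15°  ·
  (2,4): δ = 100.59°  ·
  (2,5): δ = 29.64°  ✓
  (3,4): δ = 137.45°  ·
  (3,5): δ = 66.49°  ✓
  (4,5): δ = 109.04°  ·
antipodal pairs: 7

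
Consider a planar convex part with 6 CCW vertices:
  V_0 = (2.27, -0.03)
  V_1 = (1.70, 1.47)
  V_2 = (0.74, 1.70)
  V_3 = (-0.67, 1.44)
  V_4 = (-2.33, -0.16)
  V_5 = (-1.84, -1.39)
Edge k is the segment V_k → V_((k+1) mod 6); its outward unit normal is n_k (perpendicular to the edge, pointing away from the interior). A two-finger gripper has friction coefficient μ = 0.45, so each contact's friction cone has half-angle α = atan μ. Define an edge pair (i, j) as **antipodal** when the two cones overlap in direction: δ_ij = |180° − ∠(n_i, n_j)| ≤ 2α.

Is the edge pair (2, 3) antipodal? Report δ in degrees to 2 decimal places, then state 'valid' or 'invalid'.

δ = 146.50°, invalid

α = atan 0.45 = 24.23°;  2α = 48.46°
edge 2: e_2 = (-1.41, -0.26);  n_2 = (-0.1813, +0.9834)
edge 3: e_3 = (-1.66, -1.60);  n_3 = (-0.6940, +0.7200)
∠(n_2, n_3) = 33.50°
δ = |180° − 33.50°| = 146.50°
146.50° > 2α = 48.46°  →  invalid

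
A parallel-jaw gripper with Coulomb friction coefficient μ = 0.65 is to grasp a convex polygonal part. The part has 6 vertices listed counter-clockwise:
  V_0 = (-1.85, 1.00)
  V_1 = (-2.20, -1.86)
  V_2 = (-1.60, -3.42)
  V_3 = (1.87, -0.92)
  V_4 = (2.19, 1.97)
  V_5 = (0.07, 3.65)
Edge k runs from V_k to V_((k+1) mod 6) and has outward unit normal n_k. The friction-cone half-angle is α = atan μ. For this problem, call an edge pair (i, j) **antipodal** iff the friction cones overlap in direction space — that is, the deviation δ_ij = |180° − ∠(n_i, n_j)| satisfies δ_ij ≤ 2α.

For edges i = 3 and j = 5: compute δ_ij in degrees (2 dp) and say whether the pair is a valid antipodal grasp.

δ = 29.61°, valid

α = atan 0.65 = 33.02°;  2α = 66.05°
edge 3: e_3 = (+0.32, +2.89);  n_3 = (+0.9939, -0.1101)
edge 5: e_5 = (-1.92, -2.65);  n_5 = (-0.8098, +0.5867)
∠(n_3, n_5) = 150.39°
δ = |180° − 150.39°| = 29.61°
29.61° ≤ 2α = 66.05°  →  valid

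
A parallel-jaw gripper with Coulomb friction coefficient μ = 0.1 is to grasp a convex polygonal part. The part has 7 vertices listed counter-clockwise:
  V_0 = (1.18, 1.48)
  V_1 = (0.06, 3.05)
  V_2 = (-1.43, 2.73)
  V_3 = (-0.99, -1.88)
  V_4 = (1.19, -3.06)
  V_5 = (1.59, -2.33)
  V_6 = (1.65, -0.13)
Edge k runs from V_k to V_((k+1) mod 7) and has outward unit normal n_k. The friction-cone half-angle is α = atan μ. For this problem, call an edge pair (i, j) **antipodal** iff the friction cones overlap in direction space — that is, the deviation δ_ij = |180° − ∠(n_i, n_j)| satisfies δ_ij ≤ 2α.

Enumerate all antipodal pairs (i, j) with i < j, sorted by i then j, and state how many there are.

α = atan 0.1 = 5.71°;  2α = 11.42°
n_0 = (+0.8141, +0.5807)
n_1 = (-0.2100, +0.9777)
n_2 = (-0.9955, -0.0950)
n_3 = (-0.4760, -0.8794)
n_4 = (+0.8770, -0.4805)
n_5 = (+0.9996, -0.0273)
n_6 = (+0.9599, +0.2802)
  (0,1): δ = 113.38°  ·
  (0,2): δ = 30.05°  ·
  (0,3): δ = 26.07°  ·
  (0,4): δ = 115.78°  ·
  (0,5): δ = 142.93°  ·
  (0,6): δ = 160.77°  ·
  (1,2): δ = 96.67°  ·
  (1,3): δ = 40.55°  ·
  (1,4): δ = 49.16°  ·
  (1,5): δ = 76.32°  ·
  (1,6): δ = 94.15°  ·
  (2,3): δ = 123.88°  ·
  (2,4): δ = 34.17°  ·
  (2,5): δ = 7.01°  ✓
  (2,6): δ = 10.82°  ✓
  (3,4): δ = 90.29°  ·
  (3,5): δ = 63.14°  ·
  (3,6): δ = 45.30°  ·
  (4,5): δ = 152.84°  ·
  (4,6): δ = 135.01°  ·
  (5,6): δ = 162.16°  ·
antipodal pairs: 2

count = 2; pairs: (2,5), (2,6)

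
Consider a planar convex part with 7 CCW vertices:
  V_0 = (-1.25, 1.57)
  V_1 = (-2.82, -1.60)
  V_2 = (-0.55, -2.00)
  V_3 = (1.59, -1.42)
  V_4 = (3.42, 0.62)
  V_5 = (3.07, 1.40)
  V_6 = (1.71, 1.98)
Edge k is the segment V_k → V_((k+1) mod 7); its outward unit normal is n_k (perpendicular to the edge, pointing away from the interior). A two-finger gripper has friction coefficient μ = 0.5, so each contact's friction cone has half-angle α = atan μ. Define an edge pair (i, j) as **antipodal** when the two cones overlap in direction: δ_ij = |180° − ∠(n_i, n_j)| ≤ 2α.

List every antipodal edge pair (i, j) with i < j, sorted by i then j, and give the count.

α = atan 0.5 = 26.57°;  2α = 53.13°
n_0 = (-0.8961, +0.4438)
n_1 = (-0.1735, -0.9848)
n_2 = (+0.2616, -0.9652)
n_3 = (+0.7444, -0.6678)
n_4 = (+0.9124, +0.4094)
n_5 = (+0.3923, +0.9198)
n_6 = (-0.1372, +0.9905)
  (0,1): δ = 73.65°  ·
  (0,2): δ = 48.49°  ✓
  (0,3): δ = 15.55°  ✓
  (0,4): δ = 50.51°  ✓
  (0,5): δ = 93.25°  ·
  (0,6): δ = 124.23°  ·
  (1,2): δ = 154.84°  ·
  (1,3): δ = 121.90°  ·
  (1,4): δ = 55.84°  ·
  (1,5): δ = 13.10°  ✓
  (1,6): δ = 17.88°  ✓
  (2,3): δ = 147.06°  ·
  (2,4): δ = 81.00°  ·
  (2,5): δ = 38.26°  ✓
  (2,6): δ = 7.28°  ✓
  (3,4): δ = 113.94°  ·
  (3,5): δ = 71.20°  ·
  (3,6): δ = 40.22°  ✓
  (4,5): δ = 137.26°  ·
  (4,6): δ = 106.28°  ·
  (5,6): δ = 149.02°  ·
antipodal pairs: 8

count = 8; pairs: (0,2), (0,3), (0,4), (1,5), (1,6), (2,5), (2,6), (3,6)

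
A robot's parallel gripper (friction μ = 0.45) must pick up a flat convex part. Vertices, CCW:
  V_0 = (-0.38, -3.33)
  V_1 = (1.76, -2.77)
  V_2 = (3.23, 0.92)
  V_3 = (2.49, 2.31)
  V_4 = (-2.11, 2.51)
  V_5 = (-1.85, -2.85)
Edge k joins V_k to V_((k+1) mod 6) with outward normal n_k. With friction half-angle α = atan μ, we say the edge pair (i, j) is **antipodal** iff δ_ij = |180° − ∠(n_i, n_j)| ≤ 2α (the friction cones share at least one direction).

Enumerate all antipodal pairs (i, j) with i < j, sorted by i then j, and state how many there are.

count = 5; pairs: (0,3), (1,4), (2,4), (2,5), (3,5)

α = atan 0.45 = 24.23°;  2α = 48.46°
n_0 = (+0.2532, -0.9674)
n_1 = (+0.9290, -0.3701)
n_2 = (+0.8827, +0.4699)
n_3 = (+0.0434, +0.9991)
n_4 = (-0.9988, -0.0485)
n_5 = (-0.3104, -0.9506)
  (0,1): δ = 126.39°  ·
  (0,2): δ = 76.63°  ·
  (0,3): δ = 17.15°  ✓
  (0,4): δ = 78.11°  ·
  (0,5): δ = 147.25°  ·
  (1,2): δ = 130.25°  ·
  (1,3): δ = 70.77°  ·
  (1,4): δ = 24.50°  ✓
  (1,5): δ = 93.64°  ·
  (2,3): δ = 120.52°  ·
  (2,4): δ = 25.25°  ✓
  (2,5): δ = 43.89°  ✓
  (3,4): δ = 84.73°  ·
  (3,5): δ = 15.59°  ✓
  (4,5): δ = 110.86°  ·
antipodal pairs: 5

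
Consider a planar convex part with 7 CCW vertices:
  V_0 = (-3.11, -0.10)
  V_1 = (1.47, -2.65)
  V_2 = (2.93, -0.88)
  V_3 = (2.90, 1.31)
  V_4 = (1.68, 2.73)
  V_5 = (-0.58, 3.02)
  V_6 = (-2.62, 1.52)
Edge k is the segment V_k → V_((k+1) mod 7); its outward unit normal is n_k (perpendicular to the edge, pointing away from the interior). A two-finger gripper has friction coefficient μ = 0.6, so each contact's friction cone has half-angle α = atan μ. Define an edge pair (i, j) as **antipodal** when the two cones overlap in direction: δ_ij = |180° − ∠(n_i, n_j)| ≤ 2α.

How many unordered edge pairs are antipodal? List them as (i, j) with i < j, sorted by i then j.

count = 9; pairs: (0,2), (0,3), (0,4), (1,4), (1,5), (1,6), (2,5), (2,6), (3,6)

α = atan 0.6 = 30.96°;  2α = 61.93°
n_0 = (-0.4865, -0.8737)
n_1 = (+0.7714, -0.6363)
n_2 = (+0.9999, +0.0137)
n_3 = (+0.7585, +0.6517)
n_4 = (+0.1273, +0.9919)
n_5 = (-0.5924, +0.8057)
n_6 = (-0.9572, +0.2895)
  (0,1): δ = 100.41°  ·
  (0,2): δ = 60.11°  ✓
  (0,3): δ = 20.22°  ✓
  (0,4): δ = 21.80°  ✓
  (0,5): δ = 65.43°  ·
  (0,6): δ = 102.28°  ·
  (1,2): δ = 139.70°  ·
  (1,3): δ = 99.81°  ·
  (1,4): δ = 57.79°  ✓
  (1,5): δ = 14.16°  ✓
  (1,6): δ = 22.69°  ✓
  (2,3): δ = 140.12°  ·
  (2,4): δ = 98.10°  ·
  (2,5): δ = 54.46°  ✓
  (2,6): δ = 17.61°  ✓
  (3,4): δ = 137.98°  ·
  (3,5): δ = 94.34°  ·
  (3,6): δ = 57.50°  ✓
  (4,5): δ = 136.36°  ·
  (4,6): δ = 99.52°  ·
  (5,6): δ = 143.16°  ·
antipodal pairs: 9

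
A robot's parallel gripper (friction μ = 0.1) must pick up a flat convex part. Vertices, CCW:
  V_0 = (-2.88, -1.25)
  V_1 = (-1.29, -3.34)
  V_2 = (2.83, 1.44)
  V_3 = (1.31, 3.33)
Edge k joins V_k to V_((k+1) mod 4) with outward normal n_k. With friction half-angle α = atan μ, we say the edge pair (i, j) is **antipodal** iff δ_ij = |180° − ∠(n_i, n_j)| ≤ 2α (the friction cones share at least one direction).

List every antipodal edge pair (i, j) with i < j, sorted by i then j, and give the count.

α = atan 0.1 = 5.71°;  2α = 11.42°
n_0 = (-0.7959, -0.6055)
n_1 = (+0.7575, -0.6529)
n_2 = (+0.7793, +0.6267)
n_3 = (-0.7378, +0.6750)
  (0,1): δ = 78.02°  ·
  (0,2): δ = 1.54°  ✓
  (0,3): δ = 100.28°  ·
  (1,2): δ = 100.43°  ·
  (1,3): δ = 1.69°  ✓
  (2,3): δ = 81.26°  ·
antipodal pairs: 2

count = 2; pairs: (0,2), (1,3)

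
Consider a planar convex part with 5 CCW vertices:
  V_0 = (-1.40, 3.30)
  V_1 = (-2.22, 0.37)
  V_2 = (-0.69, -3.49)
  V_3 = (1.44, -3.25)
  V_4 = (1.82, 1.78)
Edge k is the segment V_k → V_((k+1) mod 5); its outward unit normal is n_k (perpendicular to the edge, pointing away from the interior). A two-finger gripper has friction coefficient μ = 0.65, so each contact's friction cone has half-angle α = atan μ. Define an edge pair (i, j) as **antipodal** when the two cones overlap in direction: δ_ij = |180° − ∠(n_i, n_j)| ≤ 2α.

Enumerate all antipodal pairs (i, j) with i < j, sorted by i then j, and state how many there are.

count = 4; pairs: (0,3), (1,3), (1,4), (2,4)

α = atan 0.65 = 33.02°;  2α = 66.05°
n_0 = (-0.9630, +0.2695)
n_1 = (-0.9296, -0.3685)
n_2 = (+0.1120, -0.9937)
n_3 = (+0.9972, -0.0753)
n_4 = (+0.4269, +0.9043)
  (0,1): δ = 142.74°  ·
  (0,2): δ = 67.94°  ·
  (0,3): δ = 11.31°  ✓
  (0,4): δ = 80.37°  ·
  (1,2): δ = 105.19°  ·
  (1,3): δ = 25.94°  ✓
  (1,4): δ = 43.11°  ✓
  (2,3): δ = 100.75°  ·
  (2,4): δ = 31.70°  ✓
  (3,4): δ = 110.95°  ·
antipodal pairs: 4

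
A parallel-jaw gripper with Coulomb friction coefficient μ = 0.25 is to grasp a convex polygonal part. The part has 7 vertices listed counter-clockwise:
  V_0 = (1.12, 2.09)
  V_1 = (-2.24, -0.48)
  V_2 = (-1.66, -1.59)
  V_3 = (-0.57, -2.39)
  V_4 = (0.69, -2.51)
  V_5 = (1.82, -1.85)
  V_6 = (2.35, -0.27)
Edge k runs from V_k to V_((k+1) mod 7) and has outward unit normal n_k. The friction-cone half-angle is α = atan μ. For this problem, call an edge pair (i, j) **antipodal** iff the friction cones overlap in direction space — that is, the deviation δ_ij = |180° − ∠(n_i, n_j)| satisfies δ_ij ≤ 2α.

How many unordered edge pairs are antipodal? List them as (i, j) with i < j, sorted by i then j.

count = 3; pairs: (0,4), (1,6), (2,6)

α = atan 0.25 = 14.04°;  2α = 28.07°
n_0 = (-0.6075, +0.7943)
n_1 = (-0.8863, -0.4631)
n_2 = (-0.5917, -0.8062)
n_3 = (-0.0948, -0.9955)
n_4 = (+0.5043, -0.8635)
n_5 = (+0.9481, -0.3180)
n_6 = (+0.8868, +0.4622)
  (0,1): δ = 99.82°  ·
  (0,2): δ = 73.69°  ·
  (0,3): δ = 42.85°  ·
  (0,4): δ = 7.12°  ✓
  (0,5): δ = 34.04°  ·
  (0,6): δ = 80.12°  ·
  (1,2): δ = 153.86°  ·
  (1,3): δ = 123.03°  ·
  (1,4): δ = 87.30°  ·
  (1,5): δ = 46.13°  ·
  (1,6): δ = 0.06°  ✓
  (2,3): δ = 149.16°  ·
  (2,4): δ = 113.44°  ·
  (2,5): δ = 72.27°  ·
  (2,6): δ = 26.20°  ✓
  (3,4): δ = 144.27°  ·
  (3,5): δ = 103.10°  ·
  (3,6): δ = 57.03°  ·
  (4,5): δ = 138.83°  ·
  (4,6): δ = 92.76°  ·
  (5,6): δ = 133.93°  ·
antipodal pairs: 3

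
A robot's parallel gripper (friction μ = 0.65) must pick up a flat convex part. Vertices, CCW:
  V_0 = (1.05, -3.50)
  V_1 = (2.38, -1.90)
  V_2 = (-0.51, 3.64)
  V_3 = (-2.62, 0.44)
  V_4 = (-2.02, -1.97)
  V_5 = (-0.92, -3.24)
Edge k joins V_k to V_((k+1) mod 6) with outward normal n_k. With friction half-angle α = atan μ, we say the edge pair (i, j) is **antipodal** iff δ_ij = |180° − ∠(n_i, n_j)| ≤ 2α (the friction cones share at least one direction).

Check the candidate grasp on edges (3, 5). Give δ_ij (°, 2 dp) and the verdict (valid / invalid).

δ = 111.50°, invalid

α = atan 0.65 = 33.02°;  2α = 66.05°
edge 3: e_3 = (+0.60, -2.41);  n_3 = (-0.9704, -0.2416)
edge 5: e_5 = (+1.97, -0.26);  n_5 = (-0.1308, -0.9914)
∠(n_3, n_5) = 68.50°
δ = |180° − 68.50°| = 111.50°
111.50° > 2α = 66.05°  →  invalid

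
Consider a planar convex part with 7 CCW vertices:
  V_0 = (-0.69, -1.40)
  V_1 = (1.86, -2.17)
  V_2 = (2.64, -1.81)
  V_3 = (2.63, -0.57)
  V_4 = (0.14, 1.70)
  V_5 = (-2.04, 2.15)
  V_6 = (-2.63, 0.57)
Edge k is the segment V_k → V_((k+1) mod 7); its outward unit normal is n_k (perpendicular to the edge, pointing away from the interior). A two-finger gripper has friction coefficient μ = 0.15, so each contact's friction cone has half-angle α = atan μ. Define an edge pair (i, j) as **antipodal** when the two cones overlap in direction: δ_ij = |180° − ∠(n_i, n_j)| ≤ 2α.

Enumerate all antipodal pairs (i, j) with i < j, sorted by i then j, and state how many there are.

count = 2; pairs: (0,4), (3,6)

α = atan 0.15 = 8.53°;  2α = 17.06°
n_0 = (-0.2891, -0.9573)
n_1 = (+0.4191, -0.9080)
n_2 = (+1.0000, +0.0081)
n_3 = (+0.6737, +0.7390)
n_4 = (+0.2022, +0.9794)
n_5 = (-0.9368, +0.3498)
n_6 = (-0.7125, -0.7017)
  (0,1): δ = 138.42°  ·
  (0,2): δ = 72.74°  ·
  (0,3): δ = 25.55°  ·
  (0,4): δ = 5.14°  ✓
  (0,5): δ = 86.33°  ·
  (0,6): δ = 151.36°  ·
  (1,2): δ = 114.31°  ·
  (1,3): δ = 67.13°  ·
  (1,4): δ = 36.44°  ·
  (1,5): δ = 44.75°  ·
  (1,6): δ = 109.79°  ·
  (2,3): δ = 132.82°  ·
  (2,4): δ = 102.13°  ·
  (2,5): δ = 20.94°  ·
  (2,6): δ = 44.10°  ·
  (3,4): δ = 149.31°  ·
  (3,5): δ = 68.12°  ·
  (3,6): δ = 3.09°  ✓
  (4,5): δ = 98.81°  ·
  (4,6): δ = 33.78°  ·
  (5,6): δ = 114.96°  ·
antipodal pairs: 2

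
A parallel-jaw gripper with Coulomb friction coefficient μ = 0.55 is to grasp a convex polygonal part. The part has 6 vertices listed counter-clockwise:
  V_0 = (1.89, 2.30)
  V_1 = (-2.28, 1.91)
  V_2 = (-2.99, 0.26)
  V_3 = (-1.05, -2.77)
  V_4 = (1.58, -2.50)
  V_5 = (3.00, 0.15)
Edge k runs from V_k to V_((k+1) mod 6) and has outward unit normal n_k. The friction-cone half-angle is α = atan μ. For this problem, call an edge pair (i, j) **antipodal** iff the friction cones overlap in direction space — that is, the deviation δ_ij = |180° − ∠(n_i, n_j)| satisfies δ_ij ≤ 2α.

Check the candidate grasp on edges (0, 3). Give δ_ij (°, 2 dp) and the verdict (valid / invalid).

α = atan 0.55 = 28.81°;  2α = 57.62°
edge 0: e_0 = (-4.17, -0.39);  n_0 = (-0.0931, +0.9957)
edge 3: e_3 = (+2.63, +0.27);  n_3 = (+0.1021, -0.9948)
∠(n_0, n_3) = 179.48°
δ = |180° − 179.48°| = 0.52°
0.52° ≤ 2α = 57.62°  →  valid

δ = 0.52°, valid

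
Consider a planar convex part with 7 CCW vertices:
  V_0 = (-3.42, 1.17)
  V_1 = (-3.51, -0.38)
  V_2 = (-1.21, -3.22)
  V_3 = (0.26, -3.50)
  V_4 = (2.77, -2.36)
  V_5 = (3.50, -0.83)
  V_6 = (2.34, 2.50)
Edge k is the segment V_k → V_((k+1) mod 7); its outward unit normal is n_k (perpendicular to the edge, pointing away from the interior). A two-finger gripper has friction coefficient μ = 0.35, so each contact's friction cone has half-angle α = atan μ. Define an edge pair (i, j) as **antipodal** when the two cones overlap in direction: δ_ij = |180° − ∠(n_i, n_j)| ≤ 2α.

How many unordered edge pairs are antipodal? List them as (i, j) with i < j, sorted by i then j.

count = 5; pairs: (0,4), (0,5), (1,5), (2,6), (3,6)

α = atan 0.35 = 19.29°;  2α = 38.58°
n_0 = (-0.9983, +0.0580)
n_1 = (-0.7771, -0.6294)
n_2 = (-0.1871, -0.9823)
n_3 = (+0.4135, -0.9105)
n_4 = (+0.9025, -0.4306)
n_5 = (+0.9443, +0.3290)
n_6 = (-0.2250, +0.9744)
  (0,1): δ = 137.67°  ·
  (0,2): δ = 97.46°  ·
  (0,3): δ = 62.25°  ·
  (0,4): δ = 22.18°  ✓
  (0,5): δ = 22.53°  ✓
  (0,6): δ = 106.33°  ·
  (1,2): δ = 139.79°  ·
  (1,3): δ = 104.58°  ·
  (1,4): δ = 64.51°  ·
  (1,5): δ = 19.80°  ✓
  (1,6): δ = 64.00°  ·
  (2,3): δ = 144.79°  ·
  (2,4): δ = 104.72°  ·
  (2,5): δ = 60.01°  ·
  (2,6): δ = 23.79°  ✓
  (3,4): δ = 139.93°  ·
  (3,5): δ = 95.22°  ·
  (3,6): δ = 11.42°  ✓
  (4,5): δ = 135.29°  ·
  (4,6): δ = 51.49°  ·
  (5,6): δ = 96.20°  ·
antipodal pairs: 5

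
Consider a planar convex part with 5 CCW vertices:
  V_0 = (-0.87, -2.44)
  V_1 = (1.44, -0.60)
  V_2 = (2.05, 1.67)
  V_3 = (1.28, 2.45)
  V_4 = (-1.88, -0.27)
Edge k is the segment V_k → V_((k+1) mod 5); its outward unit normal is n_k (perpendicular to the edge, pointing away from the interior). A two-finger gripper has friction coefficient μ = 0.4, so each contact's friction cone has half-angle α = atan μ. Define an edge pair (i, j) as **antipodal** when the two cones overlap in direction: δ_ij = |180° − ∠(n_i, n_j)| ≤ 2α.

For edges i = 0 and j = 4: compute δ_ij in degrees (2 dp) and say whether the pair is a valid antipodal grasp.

α = atan 0.4 = 21.80°;  2α = 43.60°
edge 0: e_0 = (+2.31, +1.84);  n_0 = (+0.6230, -0.7822)
edge 4: e_4 = (+1.01, -2.17);  n_4 = (-0.9066, -0.4220)
∠(n_0, n_4) = 103.58°
δ = |180° − 103.58°| = 76.42°
76.42° > 2α = 43.60°  →  invalid

δ = 76.42°, invalid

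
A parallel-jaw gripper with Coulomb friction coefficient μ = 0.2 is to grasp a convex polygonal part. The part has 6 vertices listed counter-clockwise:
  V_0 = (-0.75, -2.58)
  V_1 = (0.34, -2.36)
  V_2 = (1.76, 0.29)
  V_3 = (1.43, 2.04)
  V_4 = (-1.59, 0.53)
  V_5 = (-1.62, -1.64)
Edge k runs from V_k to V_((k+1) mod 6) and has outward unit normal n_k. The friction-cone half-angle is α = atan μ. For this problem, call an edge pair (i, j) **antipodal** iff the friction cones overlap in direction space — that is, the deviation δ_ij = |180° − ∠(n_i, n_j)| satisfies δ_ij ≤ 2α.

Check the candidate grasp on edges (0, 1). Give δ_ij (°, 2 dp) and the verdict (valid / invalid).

δ = 129.60°, invalid

α = atan 0.2 = 11.31°;  2α = 22.62°
edge 0: e_0 = (+1.09, +0.22);  n_0 = (+0.1978, -0.9802)
edge 1: e_1 = (+1.42, +2.65);  n_1 = (+0.8814, -0.4723)
∠(n_0, n_1) = 50.40°
δ = |180° − 50.40°| = 129.60°
129.60° > 2α = 22.62°  →  invalid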